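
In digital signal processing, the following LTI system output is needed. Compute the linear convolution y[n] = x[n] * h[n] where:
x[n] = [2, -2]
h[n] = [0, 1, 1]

y[n] = sum_k x[k]*h[n-k]. Output length = len(x) + len(h) - 1 = 2 + 3 - 1 = 4.
y[0] = 2*0 = 0
y[1] = -2*0 + 2*1 = 2
y[2] = -2*1 + 2*1 = 0
y[3] = -2*1 = -2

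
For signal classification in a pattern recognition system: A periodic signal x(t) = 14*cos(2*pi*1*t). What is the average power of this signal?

Average power of A*cos(wt) is A^2/2.
P = 14^2 / 2 = 196/2 = 98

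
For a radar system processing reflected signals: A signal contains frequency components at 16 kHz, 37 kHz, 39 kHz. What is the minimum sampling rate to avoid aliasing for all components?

The highest frequency component is f_max = 39 kHz.
Nyquist rate = 2 * f_max = 2 * 39 kHz = 78 kHz.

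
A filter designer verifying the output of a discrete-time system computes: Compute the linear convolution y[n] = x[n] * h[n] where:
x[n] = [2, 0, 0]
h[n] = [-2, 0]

y[n] = sum_k x[k]*h[n-k]. Output length = len(x) + len(h) - 1 = 3 + 2 - 1 = 4.
y[0] = 2*-2 = -4
y[1] = 0*-2 + 2*0 = 0
y[2] = 0*-2 + 0*0 = 0
y[3] = 0*0 = 0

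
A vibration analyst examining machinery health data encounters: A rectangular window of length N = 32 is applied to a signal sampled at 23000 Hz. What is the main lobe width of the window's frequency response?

For a rectangular window of length N,
the main lobe width in frequency is 2*f_s/N.
= 2*23000/32 = 2875/2 Hz
This determines the minimum frequency separation for resolving two sinusoids.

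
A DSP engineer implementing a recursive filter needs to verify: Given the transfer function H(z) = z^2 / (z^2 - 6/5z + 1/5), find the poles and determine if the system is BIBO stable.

Poles are roots of the denominator: z^2 - 6/5z + 1/5 = 0.
Quadratic formula: z = [-(-6/5) +/- sqrt((-6/5)^2 - 4*(1/5))] / 2
Discriminant = 36/25 - 4/5 = 16/25; sqrt = 4/5.
z = (6/5 +/- 4/5) / 2 => z = 1 or z = 1/5.
|p1| = 1, |p2| = 1/5.
For BIBO stability, all poles must lie inside the unit circle (|p| < 1).
System is UNSTABLE since at least one |p| >= 1.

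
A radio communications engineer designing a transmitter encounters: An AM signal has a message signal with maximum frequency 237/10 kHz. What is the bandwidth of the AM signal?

In AM (double-sideband), the bandwidth is twice the message frequency.
BW = 2 * f_m = 2 * 237/10 kHz = 237/5 kHz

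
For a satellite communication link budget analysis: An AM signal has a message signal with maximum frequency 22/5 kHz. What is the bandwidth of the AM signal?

In AM (double-sideband), the bandwidth is twice the message frequency.
BW = 2 * f_m = 2 * 22/5 kHz = 44/5 kHz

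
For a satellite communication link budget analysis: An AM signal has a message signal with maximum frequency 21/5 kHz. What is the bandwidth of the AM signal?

In AM (double-sideband), the bandwidth is twice the message frequency.
BW = 2 * f_m = 2 * 21/5 kHz = 42/5 kHz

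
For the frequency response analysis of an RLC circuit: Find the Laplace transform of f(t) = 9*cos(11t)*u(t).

Standard pair: cos(wt)*u(t) <-> s/(s^2+w^2)
With w = 11: L{9*cos(11t)*u(t)} = 9s/(s^2+121)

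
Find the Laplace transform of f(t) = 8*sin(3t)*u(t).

Standard pair: sin(wt)*u(t) <-> w/(s^2+w^2)
With w = 3: L{8*sin(3t)*u(t)} = 24/(s^2+9)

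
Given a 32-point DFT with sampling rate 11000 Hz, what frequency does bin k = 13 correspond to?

The frequency of DFT bin k is: f_k = k * f_s / N
f_13 = 13 * 11000 / 32 = 17875/4 Hz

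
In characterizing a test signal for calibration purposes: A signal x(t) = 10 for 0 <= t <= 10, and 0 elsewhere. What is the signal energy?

Energy = integral of |x(t)|^2 dt over the signal duration
= 10^2 * 10 = 100 * 10 = 1000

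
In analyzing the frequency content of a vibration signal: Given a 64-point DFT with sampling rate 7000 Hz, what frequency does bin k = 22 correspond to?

The frequency of DFT bin k is: f_k = k * f_s / N
f_22 = 22 * 7000 / 64 = 9625/4 Hz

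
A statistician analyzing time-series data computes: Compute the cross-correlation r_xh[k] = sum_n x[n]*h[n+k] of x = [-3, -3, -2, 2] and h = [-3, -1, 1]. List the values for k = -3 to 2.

Both sequences indexed from 0 and zero outside their support.
Lags with overlap: k = -3 to 2.
  r_xh[-3] = x[3]*h[0] = -6
  r_xh[-2] = x[2]*h[0] + x[3]*h[1] = 4
  r_xh[-1] = x[1]*h[0] + x[2]*h[1] + x[3]*h[2] = 13
  r_xh[0] = x[0]*h[0] + x[1]*h[1] + x[2]*h[2] = 10
  r_xh[1] = x[0]*h[1] + x[1]*h[2] = 0
  r_xh[2] = x[0]*h[2] = -3
r_xh = [-6, 4, 13, 10, 0, -3] (for k = -3, ..., 2)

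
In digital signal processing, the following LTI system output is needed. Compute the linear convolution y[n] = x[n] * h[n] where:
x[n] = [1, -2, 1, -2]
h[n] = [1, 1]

y[n] = sum_k x[k]*h[n-k]. Output length = len(x) + len(h) - 1 = 4 + 2 - 1 = 5.
y[0] = 1*1 = 1
y[1] = -2*1 + 1*1 = -1
y[2] = 1*1 + -2*1 = -1
y[3] = -2*1 + 1*1 = -1
y[4] = -2*1 = -2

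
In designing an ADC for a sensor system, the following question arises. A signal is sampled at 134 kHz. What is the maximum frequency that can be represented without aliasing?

The maximum frequency that can be represented without aliasing
is the Nyquist frequency: f_max = f_s / 2 = 134 kHz / 2 = 67 kHz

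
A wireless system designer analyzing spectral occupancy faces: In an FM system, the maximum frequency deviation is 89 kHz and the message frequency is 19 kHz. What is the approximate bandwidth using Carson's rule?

Carson's rule: BW = 2*(delta_f + f_m)
= 2*(89 + 19) kHz = 216 kHz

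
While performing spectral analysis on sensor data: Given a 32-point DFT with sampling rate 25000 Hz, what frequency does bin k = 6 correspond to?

The frequency of DFT bin k is: f_k = k * f_s / N
f_6 = 6 * 25000 / 32 = 9375/2 Hz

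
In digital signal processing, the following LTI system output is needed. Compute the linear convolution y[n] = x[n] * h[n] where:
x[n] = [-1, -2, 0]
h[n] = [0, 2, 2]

y[n] = sum_k x[k]*h[n-k]. Output length = len(x) + len(h) - 1 = 3 + 3 - 1 = 5.
y[0] = -1*0 = 0
y[1] = -2*0 + -1*2 = -2
y[2] = 0*0 + -2*2 + -1*2 = -6
y[3] = 0*2 + -2*2 = -4
y[4] = 0*2 = 0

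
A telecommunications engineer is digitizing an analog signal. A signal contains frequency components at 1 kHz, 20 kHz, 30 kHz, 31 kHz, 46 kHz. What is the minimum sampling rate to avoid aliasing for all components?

The highest frequency component is f_max = 46 kHz.
Nyquist rate = 2 * f_max = 2 * 46 kHz = 92 kHz.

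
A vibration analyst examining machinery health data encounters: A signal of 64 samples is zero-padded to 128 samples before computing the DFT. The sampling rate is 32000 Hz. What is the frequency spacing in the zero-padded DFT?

Original DFT: N = 64, resolution = f_s/N = 32000/64 = 500 Hz
Zero-padded DFT: N = 128, resolution = f_s/N = 32000/128 = 250 Hz
Zero-padding interpolates the spectrum (finer frequency grid)
but does NOT improve the true spectral resolution (ability to resolve close frequencies).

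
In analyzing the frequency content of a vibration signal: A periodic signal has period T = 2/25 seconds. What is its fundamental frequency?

The fundamental frequency is the reciprocal of the period.
f = 1/T = 1/(2/25) = 25/2 Hz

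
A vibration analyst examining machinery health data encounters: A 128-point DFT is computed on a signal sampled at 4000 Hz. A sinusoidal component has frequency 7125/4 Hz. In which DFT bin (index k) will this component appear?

DFT frequency resolution = f_s/N = 4000/128 = 125/4 Hz
Bin index k = f_signal / resolution = 7125/4 / 125/4 = 57
The signal frequency 7125/4 Hz falls in DFT bin k = 57.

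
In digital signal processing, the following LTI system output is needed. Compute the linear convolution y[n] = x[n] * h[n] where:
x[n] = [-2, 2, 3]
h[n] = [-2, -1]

y[n] = sum_k x[k]*h[n-k]. Output length = len(x) + len(h) - 1 = 3 + 2 - 1 = 4.
y[0] = -2*-2 = 4
y[1] = 2*-2 + -2*-1 = -2
y[2] = 3*-2 + 2*-1 = -8
y[3] = 3*-1 = -3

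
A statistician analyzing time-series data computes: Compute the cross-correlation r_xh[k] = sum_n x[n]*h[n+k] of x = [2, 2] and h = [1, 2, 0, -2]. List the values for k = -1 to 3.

Both sequences indexed from 0 and zero outside their support.
Lags with overlap: k = -1 to 3.
  r_xh[-1] = x[1]*h[0] = 2
  r_xh[0] = x[0]*h[0] + x[1]*h[1] = 6
  r_xh[1] = x[0]*h[1] + x[1]*h[2] = 4
  r_xh[2] = x[0]*h[2] + x[1]*h[3] = -4
  r_xh[3] = x[0]*h[3] = -4
r_xh = [2, 6, 4, -4, -4] (for k = -1, ..., 3)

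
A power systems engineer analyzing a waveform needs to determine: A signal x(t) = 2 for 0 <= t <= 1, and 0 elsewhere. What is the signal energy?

Energy = integral of |x(t)|^2 dt over the signal duration
= 2^2 * 1 = 4 * 1 = 4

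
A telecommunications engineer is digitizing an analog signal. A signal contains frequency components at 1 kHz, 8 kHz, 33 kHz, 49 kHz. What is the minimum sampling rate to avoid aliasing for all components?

The highest frequency component is f_max = 49 kHz.
Nyquist rate = 2 * f_max = 2 * 49 kHz = 98 kHz.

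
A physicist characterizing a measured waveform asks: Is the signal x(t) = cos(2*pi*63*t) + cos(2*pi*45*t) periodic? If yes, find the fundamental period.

f1 = 63 Hz, f2 = 45 Hz
Period T1 = 1/63, T2 = 1/45
Ratio T1/T2 = 45/63, which is rational.
The signal is periodic with fundamental period T = 1/GCD(63,45) = 1/9 s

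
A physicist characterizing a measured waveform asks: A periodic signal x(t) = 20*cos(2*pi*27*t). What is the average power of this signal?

Average power of A*cos(wt) is A^2/2.
P = 20^2 / 2 = 400/2 = 200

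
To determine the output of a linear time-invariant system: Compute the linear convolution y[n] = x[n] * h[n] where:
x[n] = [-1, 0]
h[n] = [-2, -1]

y[n] = sum_k x[k]*h[n-k]. Output length = len(x) + len(h) - 1 = 2 + 2 - 1 = 3.
y[0] = -1*-2 = 2
y[1] = 0*-2 + -1*-1 = 1
y[2] = 0*-1 = 0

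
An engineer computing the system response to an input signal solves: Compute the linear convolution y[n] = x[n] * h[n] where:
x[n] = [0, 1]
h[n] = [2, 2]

y[n] = sum_k x[k]*h[n-k]. Output length = len(x) + len(h) - 1 = 2 + 2 - 1 = 3.
y[0] = 0*2 = 0
y[1] = 1*2 + 0*2 = 2
y[2] = 1*2 = 2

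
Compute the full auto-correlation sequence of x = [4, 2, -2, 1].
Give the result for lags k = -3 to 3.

r_xx[k] = sum_m x[m]*x[m+k], indexed from 0, for k = -3 to 3:
  r_xx[-3] = x[3]*x[0] = 4
  r_xx[-2] = x[2]*x[0] + x[3]*x[1] = -6
  r_xx[-1] = x[1]*x[0] + x[2]*x[1] + x[3]*x[2] = 2
  r_xx[0] = x[0]*x[0] + x[1]*x[1] + x[2]*x[2] + x[3]*x[3] = 25
  r_xx[1] = x[0]*x[1] + x[1]*x[2] + x[2]*x[3] = 2
  r_xx[2] = x[0]*x[2] + x[1]*x[3] = -6
  r_xx[3] = x[0]*x[3] = 4
r_xx = [4, -6, 2, 25, 2, -6, 4]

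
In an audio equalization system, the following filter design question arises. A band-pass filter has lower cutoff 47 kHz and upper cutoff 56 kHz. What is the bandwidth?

Bandwidth = f_high - f_low
= 56 kHz - 47 kHz = 9 kHz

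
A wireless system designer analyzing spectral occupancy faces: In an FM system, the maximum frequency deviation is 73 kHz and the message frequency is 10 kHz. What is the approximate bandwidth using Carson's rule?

Carson's rule: BW = 2*(delta_f + f_m)
= 2*(73 + 10) kHz = 166 kHz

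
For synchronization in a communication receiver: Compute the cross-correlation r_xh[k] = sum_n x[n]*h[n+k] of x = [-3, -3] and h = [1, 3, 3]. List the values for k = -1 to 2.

Both sequences indexed from 0 and zero outside their support.
Lags with overlap: k = -1 to 2.
  r_xh[-1] = x[1]*h[0] = -3
  r_xh[0] = x[0]*h[0] + x[1]*h[1] = -12
  r_xh[1] = x[0]*h[1] + x[1]*h[2] = -18
  r_xh[2] = x[0]*h[2] = -9
r_xh = [-3, -12, -18, -9] (for k = -1, ..., 2)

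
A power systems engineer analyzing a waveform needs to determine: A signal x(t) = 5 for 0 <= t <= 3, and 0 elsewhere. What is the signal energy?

Energy = integral of |x(t)|^2 dt over the signal duration
= 5^2 * 3 = 25 * 3 = 75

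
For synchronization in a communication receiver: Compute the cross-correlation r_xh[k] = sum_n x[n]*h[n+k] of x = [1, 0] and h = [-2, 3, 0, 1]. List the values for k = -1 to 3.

Both sequences indexed from 0 and zero outside their support.
Lags with overlap: k = -1 to 3.
  r_xh[-1] = x[1]*h[0] = 0
  r_xh[0] = x[0]*h[0] + x[1]*h[1] = -2
  r_xh[1] = x[0]*h[1] + x[1]*h[2] = 3
  r_xh[2] = x[0]*h[2] + x[1]*h[3] = 0
  r_xh[3] = x[0]*h[3] = 1
r_xh = [0, -2, 3, 0, 1] (for k = -1, ..., 3)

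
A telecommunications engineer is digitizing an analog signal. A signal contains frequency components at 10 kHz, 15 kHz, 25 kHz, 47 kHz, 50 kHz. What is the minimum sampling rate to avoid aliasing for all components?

The highest frequency component is f_max = 50 kHz.
Nyquist rate = 2 * f_max = 2 * 50 kHz = 100 kHz.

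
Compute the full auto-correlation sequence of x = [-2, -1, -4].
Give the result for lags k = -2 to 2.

r_xx[k] = sum_m x[m]*x[m+k], indexed from 0, for k = -2 to 2:
  r_xx[-2] = x[2]*x[0] = 8
  r_xx[-1] = x[1]*x[0] + x[2]*x[1] = 6
  r_xx[0] = x[0]*x[0] + x[1]*x[1] + x[2]*x[2] = 21
  r_xx[1] = x[0]*x[1] + x[1]*x[2] = 6
  r_xx[2] = x[0]*x[2] = 8
r_xx = [8, 6, 21, 6, 8]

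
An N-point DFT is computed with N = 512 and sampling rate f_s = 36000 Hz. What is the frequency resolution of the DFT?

DFT frequency resolution = f_s / N
= 36000 / 512 = 1125/16 Hz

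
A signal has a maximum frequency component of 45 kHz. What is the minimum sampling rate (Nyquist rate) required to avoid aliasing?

By the Nyquist-Shannon sampling theorem,
the minimum sampling rate (Nyquist rate) must be at least 2 * f_max.
Nyquist rate = 2 * 45 kHz = 90 kHz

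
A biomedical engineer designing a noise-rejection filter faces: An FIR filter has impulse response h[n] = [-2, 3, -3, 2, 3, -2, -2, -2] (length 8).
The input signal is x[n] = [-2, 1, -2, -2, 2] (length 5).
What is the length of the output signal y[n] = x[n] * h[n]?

For linear convolution, the output length is:
len(y) = len(x) + len(h) - 1 = 5 + 8 - 1 = 12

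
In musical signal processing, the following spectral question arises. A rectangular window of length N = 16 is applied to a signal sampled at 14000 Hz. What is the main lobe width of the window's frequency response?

For a rectangular window of length N,
the main lobe width in frequency is 2*f_s/N.
= 2*14000/16 = 1750 Hz
This determines the minimum frequency separation for resolving two sinusoids.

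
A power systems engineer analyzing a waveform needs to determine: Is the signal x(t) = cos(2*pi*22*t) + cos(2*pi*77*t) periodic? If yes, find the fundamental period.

f1 = 22 Hz, f2 = 77 Hz
Period T1 = 1/22, T2 = 1/77
Ratio T1/T2 = 77/22, which is rational.
The signal is periodic with fundamental period T = 1/GCD(22,77) = 1/11 s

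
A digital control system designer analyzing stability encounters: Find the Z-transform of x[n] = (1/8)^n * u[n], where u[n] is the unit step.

The Z-transform of a^n * u[n] is z/(z-a) for |z| > |a|.
Here a = 1/8, so X(z) = z/(z - (1/8)) = 8z/(8z - 1)
ROC: |z| > 1/8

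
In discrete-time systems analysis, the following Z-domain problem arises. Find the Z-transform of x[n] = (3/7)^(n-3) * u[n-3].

Time-shifting property: if X(z) = Z{x[n]}, then Z{x[n-d]} = z^(-d) * X(z)
X(z) = z/(z - 3/7) for x[n] = (3/7)^n * u[n]
Z{x[n-3]} = z^(-3) * z/(z - 3/7) = z^(-2)/(z - 3/7)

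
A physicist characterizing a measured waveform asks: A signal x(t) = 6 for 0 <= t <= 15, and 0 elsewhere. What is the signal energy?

Energy = integral of |x(t)|^2 dt over the signal duration
= 6^2 * 15 = 36 * 15 = 540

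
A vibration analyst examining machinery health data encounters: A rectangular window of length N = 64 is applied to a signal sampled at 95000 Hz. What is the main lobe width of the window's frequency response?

For a rectangular window of length N,
the main lobe width in frequency is 2*f_s/N.
= 2*95000/64 = 11875/4 Hz
This determines the minimum frequency separation for resolving two sinusoids.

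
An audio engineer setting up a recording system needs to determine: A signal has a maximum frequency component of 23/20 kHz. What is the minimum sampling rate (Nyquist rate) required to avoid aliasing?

By the Nyquist-Shannon sampling theorem,
the minimum sampling rate (Nyquist rate) must be at least 2 * f_max.
Nyquist rate = 2 * 23/20 kHz = 23/10 kHz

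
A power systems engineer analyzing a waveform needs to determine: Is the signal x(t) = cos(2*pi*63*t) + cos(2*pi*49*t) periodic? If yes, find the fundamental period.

f1 = 63 Hz, f2 = 49 Hz
Period T1 = 1/63, T2 = 1/49
Ratio T1/T2 = 49/63, which is rational.
The signal is periodic with fundamental period T = 1/GCD(63,49) = 1/7 s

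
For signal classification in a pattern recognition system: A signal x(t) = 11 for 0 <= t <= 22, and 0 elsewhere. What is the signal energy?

Energy = integral of |x(t)|^2 dt over the signal duration
= 11^2 * 22 = 121 * 22 = 2662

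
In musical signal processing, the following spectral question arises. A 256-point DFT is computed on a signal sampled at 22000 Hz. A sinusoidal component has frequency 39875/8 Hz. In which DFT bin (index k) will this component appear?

DFT frequency resolution = f_s/N = 22000/256 = 1375/16 Hz
Bin index k = f_signal / resolution = 39875/8 / 1375/16 = 58
The signal frequency 39875/8 Hz falls in DFT bin k = 58.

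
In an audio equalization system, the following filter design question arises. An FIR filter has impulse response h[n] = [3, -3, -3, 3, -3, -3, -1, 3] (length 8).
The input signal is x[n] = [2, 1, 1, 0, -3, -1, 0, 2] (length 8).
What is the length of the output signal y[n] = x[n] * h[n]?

For linear convolution, the output length is:
len(y) = len(x) + len(h) - 1 = 8 + 8 - 1 = 15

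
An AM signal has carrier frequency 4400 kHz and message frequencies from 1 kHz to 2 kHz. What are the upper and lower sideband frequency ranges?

Upper sideband (USB) = fc + [fm_low, fm_high] = 4400 + [1, 2] = [4401, 4402] kHz
Lower sideband (LSB) = fc - [fm_high, fm_low] = 4400 - [2, 1] = [4398, 4399] kHz
Total occupied spectrum: 4398 kHz to 4402 kHz (plus carrier at 4400 kHz)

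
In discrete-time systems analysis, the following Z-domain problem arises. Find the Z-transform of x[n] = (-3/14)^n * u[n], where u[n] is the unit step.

The Z-transform of a^n * u[n] is z/(z-a) for |z| > |a|.
Here a = -3/14, so X(z) = z/(z - (-3/14)) = 14z/(14z + 3)
ROC: |z| > 3/14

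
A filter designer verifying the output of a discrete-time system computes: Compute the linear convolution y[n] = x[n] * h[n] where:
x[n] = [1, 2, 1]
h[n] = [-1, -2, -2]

y[n] = sum_k x[k]*h[n-k]. Output length = len(x) + len(h) - 1 = 3 + 3 - 1 = 5.
y[0] = 1*-1 = -1
y[1] = 2*-1 + 1*-2 = -4
y[2] = 1*-1 + 2*-2 + 1*-2 = -7
y[3] = 1*-2 + 2*-2 = -6
y[4] = 1*-2 = -2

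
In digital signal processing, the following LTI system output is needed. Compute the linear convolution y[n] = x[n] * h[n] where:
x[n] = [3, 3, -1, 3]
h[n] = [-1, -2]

y[n] = sum_k x[k]*h[n-k]. Output length = len(x) + len(h) - 1 = 4 + 2 - 1 = 5.
y[0] = 3*-1 = -3
y[1] = 3*-1 + 3*-2 = -9
y[2] = -1*-1 + 3*-2 = -5
y[3] = 3*-1 + -1*-2 = -1
y[4] = 3*-2 = -6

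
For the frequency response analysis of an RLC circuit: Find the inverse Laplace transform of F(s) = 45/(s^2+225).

Standard pair: w/(s^2+w^2) <-> sin(wt)*u(t)
Recognize w^2 = 225, so w = 15; numerator 45 = 3*15.
f(t) = 3*sin(15t)*u(t)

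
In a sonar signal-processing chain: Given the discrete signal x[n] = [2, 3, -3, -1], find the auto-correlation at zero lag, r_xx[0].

The auto-correlation at zero lag r_xx[0] equals the signal energy.
r_xx[0] = sum of x[n]^2 = 2^2 + 3^2 + (-3)^2 + (-1)^2
= 4 + 9 + 9 + 1 = 23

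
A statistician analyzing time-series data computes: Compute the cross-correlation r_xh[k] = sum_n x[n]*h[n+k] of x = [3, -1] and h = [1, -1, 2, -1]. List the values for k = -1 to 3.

Both sequences indexed from 0 and zero outside their support.
Lags with overlap: k = -1 to 3.
  r_xh[-1] = x[1]*h[0] = -1
  r_xh[0] = x[0]*h[0] + x[1]*h[1] = 4
  r_xh[1] = x[0]*h[1] + x[1]*h[2] = -5
  r_xh[2] = x[0]*h[2] + x[1]*h[3] = 7
  r_xh[3] = x[0]*h[3] = -3
r_xh = [-1, 4, -5, 7, -3] (for k = -1, ..., 3)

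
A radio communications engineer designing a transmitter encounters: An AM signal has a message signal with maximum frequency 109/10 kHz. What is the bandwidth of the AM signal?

In AM (double-sideband), the bandwidth is twice the message frequency.
BW = 2 * f_m = 2 * 109/10 kHz = 109/5 kHz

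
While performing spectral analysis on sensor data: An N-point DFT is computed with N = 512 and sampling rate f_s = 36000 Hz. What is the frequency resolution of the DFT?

DFT frequency resolution = f_s / N
= 36000 / 512 = 1125/16 Hz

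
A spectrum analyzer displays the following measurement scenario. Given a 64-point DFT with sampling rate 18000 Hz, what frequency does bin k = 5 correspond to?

The frequency of DFT bin k is: f_k = k * f_s / N
f_5 = 5 * 18000 / 64 = 5625/4 Hz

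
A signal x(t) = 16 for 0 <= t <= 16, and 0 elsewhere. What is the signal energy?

Energy = integral of |x(t)|^2 dt over the signal duration
= 16^2 * 16 = 256 * 16 = 4096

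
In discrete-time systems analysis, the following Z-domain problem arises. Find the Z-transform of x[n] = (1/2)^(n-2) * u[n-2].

Time-shifting property: if X(z) = Z{x[n]}, then Z{x[n-d]} = z^(-d) * X(z)
X(z) = z/(z - 1/2) for x[n] = (1/2)^n * u[n]
Z{x[n-2]} = z^(-2) * z/(z - 1/2) = z^(-1)/(z - 1/2)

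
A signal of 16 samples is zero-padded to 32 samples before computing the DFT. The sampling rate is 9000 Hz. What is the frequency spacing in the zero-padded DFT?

Original DFT: N = 16, resolution = f_s/N = 9000/16 = 1125/2 Hz
Zero-padded DFT: N = 32, resolution = f_s/N = 9000/32 = 1125/4 Hz
Zero-padding interpolates the spectrum (finer frequency grid)
but does NOT improve the true spectral resolution (ability to resolve close frequencies).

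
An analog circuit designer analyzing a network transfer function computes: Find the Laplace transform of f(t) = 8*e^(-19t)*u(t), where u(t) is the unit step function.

Standard Laplace transform pair:
e^(-at)*u(t) <-> 1/(s+a)
With a = 19: L{8*e^(-19t)*u(t)} = 8/(s+19), ROC: Re(s) > -19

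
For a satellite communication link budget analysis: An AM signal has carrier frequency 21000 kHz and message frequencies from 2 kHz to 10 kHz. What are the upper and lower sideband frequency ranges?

Upper sideband (USB) = fc + [fm_low, fm_high] = 21000 + [2, 10] = [21002, 21010] kHz
Lower sideband (LSB) = fc - [fm_high, fm_low] = 21000 - [10, 2] = [20990, 20998] kHz
Total occupied spectrum: 20990 kHz to 21010 kHz (plus carrier at 21000 kHz)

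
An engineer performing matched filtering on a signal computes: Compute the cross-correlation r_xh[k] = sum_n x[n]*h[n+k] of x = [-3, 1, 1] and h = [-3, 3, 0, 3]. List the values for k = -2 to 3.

Both sequences indexed from 0 and zero outside their support.
Lags with overlap: k = -2 to 3.
  r_xh[-2] = x[2]*h[0] = -3
  r_xh[-1] = x[1]*h[0] + x[2]*h[1] = 0
  r_xh[0] = x[0]*h[0] + x[1]*h[1] + x[2]*h[2] = 12
  r_xh[1] = x[0]*h[1] + x[1]*h[2] + x[2]*h[3] = -6
  r_xh[2] = x[0]*h[2] + x[1]*h[3] = 3
  r_xh[3] = x[0]*h[3] = -9
r_xh = [-3, 0, 12, -6, 3, -9] (for k = -2, ..., 3)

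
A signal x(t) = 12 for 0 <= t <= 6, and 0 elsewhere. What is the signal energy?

Energy = integral of |x(t)|^2 dt over the signal duration
= 12^2 * 6 = 144 * 6 = 864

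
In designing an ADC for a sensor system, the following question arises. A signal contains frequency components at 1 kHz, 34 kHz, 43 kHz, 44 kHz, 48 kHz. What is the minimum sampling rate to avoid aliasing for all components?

The highest frequency component is f_max = 48 kHz.
Nyquist rate = 2 * f_max = 2 * 48 kHz = 96 kHz.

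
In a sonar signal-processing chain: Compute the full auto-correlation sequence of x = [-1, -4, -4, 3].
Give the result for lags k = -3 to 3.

r_xx[k] = sum_m x[m]*x[m+k], indexed from 0, for k = -3 to 3:
  r_xx[-3] = x[3]*x[0] = -3
  r_xx[-2] = x[2]*x[0] + x[3]*x[1] = -8
  r_xx[-1] = x[1]*x[0] + x[2]*x[1] + x[3]*x[2] = 8
  r_xx[0] = x[0]*x[0] + x[1]*x[1] + x[2]*x[2] + x[3]*x[3] = 42
  r_xx[1] = x[0]*x[1] + x[1]*x[2] + x[2]*x[3] = 8
  r_xx[2] = x[0]*x[2] + x[1]*x[3] = -8
  r_xx[3] = x[0]*x[3] = -3
r_xx = [-3, -8, 8, 42, 8, -8, -3]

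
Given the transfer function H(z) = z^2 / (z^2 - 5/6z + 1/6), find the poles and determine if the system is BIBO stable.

Poles are roots of the denominator: z^2 - 5/6z + 1/6 = 0.
Quadratic formula: z = [-(-5/6) +/- sqrt((-5/6)^2 - 4*(1/6))] / 2
Discriminant = 25/36 - 2/3 = 1/36; sqrt = 1/6.
z = (5/6 +/- 1/6) / 2 => z = 1/2 or z = 1/3.
|p1| = 1/2, |p2| = 1/3.
For BIBO stability, all poles must lie inside the unit circle (|p| < 1).
System is STABLE since both |p| < 1.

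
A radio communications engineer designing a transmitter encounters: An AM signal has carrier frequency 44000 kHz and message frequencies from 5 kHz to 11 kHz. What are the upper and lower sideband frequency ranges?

Upper sideband (USB) = fc + [fm_low, fm_high] = 44000 + [5, 11] = [44005, 44011] kHz
Lower sideband (LSB) = fc - [fm_high, fm_low] = 44000 - [11, 5] = [43989, 43995] kHz
Total occupied spectrum: 43989 kHz to 44011 kHz (plus carrier at 44000 kHz)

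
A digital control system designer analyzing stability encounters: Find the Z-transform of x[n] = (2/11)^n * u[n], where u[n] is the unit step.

The Z-transform of a^n * u[n] is z/(z-a) for |z| > |a|.
Here a = 2/11, so X(z) = z/(z - (2/11)) = 11z/(11z - 2)
ROC: |z| > 2/11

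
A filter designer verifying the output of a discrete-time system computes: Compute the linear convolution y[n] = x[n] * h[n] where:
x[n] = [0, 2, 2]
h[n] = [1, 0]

y[n] = sum_k x[k]*h[n-k]. Output length = len(x) + len(h) - 1 = 3 + 2 - 1 = 4.
y[0] = 0*1 = 0
y[1] = 2*1 + 0*0 = 2
y[2] = 2*1 + 2*0 = 2
y[3] = 2*0 = 0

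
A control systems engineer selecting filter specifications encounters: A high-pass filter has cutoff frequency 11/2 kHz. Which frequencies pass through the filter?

A high-pass filter passes all frequencies above the cutoff frequency 11/2 kHz and attenuates lower frequencies.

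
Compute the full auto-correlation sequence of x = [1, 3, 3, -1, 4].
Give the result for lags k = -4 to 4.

r_xx[k] = sum_m x[m]*x[m+k], indexed from 0, for k = -4 to 4:
  r_xx[-4] = x[4]*x[0] = 4
  r_xx[-3] = x[3]*x[0] + x[4]*x[1] = 11
  r_xx[-2] = x[2]*x[0] + x[3]*x[1] + x[4]*x[2] = 12
  r_xx[-1] = x[1]*x[0] + x[2]*x[1] + x[3]*x[2] + x[4]*x[3] = 5
  r_xx[0] = x[0]*x[0] + x[1]*x[1] + x[2]*x[2] + x[3]*x[3] + x[4]*x[4] = 36
  r_xx[1] = x[0]*x[1] + x[1]*x[2] + x[2]*x[3] + x[3]*x[4] = 5
  r_xx[2] = x[0]*x[2] + x[1]*x[3] + x[2]*x[4] = 12
  r_xx[3] = x[0]*x[3] + x[1]*x[4] = 11
  r_xx[4] = x[0]*x[4] = 4
r_xx = [4, 11, 12, 5, 36, 5, 12, 11, 4]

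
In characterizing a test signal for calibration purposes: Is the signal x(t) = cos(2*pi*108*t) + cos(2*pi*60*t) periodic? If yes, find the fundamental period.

f1 = 108 Hz, f2 = 60 Hz
Period T1 = 1/108, T2 = 1/60
Ratio T1/T2 = 60/108, which is rational.
The signal is periodic with fundamental period T = 1/GCD(108,60) = 1/12 s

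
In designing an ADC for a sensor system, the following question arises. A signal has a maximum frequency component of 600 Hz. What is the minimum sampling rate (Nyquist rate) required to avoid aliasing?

By the Nyquist-Shannon sampling theorem,
the minimum sampling rate (Nyquist rate) must be at least 2 * f_max.
Nyquist rate = 2 * 600 Hz = 1200 Hz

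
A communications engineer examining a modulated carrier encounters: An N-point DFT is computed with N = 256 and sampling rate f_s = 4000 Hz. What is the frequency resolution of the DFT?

DFT frequency resolution = f_s / N
= 4000 / 256 = 125/8 Hz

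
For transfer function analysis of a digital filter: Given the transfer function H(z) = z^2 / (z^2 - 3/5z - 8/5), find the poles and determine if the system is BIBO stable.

Poles are roots of the denominator: z^2 - 3/5z - 8/5 = 0.
Quadratic formula: z = [-(-3/5) +/- sqrt((-3/5)^2 - 4*(-8/5))] / 2
Discriminant = 9/25 + 32/5 = 169/25; sqrt = 13/5.
z = (3/5 +/- 13/5) / 2 => z = 8/5 or z = -1.
|p1| = 1, |p2| = 8/5.
For BIBO stability, all poles must lie inside the unit circle (|p| < 1).
System is UNSTABLE since at least one |p| >= 1.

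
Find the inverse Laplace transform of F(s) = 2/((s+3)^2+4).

Standard pair: w/((s+a)^2+w^2) <-> e^(-at)*sin(wt)*u(t)
With a=3, w=2: f(t) = e^(-3t)*sin(2t)*u(t)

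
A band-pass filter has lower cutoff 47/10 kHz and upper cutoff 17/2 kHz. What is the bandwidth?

Bandwidth = f_high - f_low
= 17/2 kHz - 47/10 kHz = 19/5 kHz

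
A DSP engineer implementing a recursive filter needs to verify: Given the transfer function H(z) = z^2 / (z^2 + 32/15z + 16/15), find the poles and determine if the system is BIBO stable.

Poles are roots of the denominator: z^2 + 32/15z + 16/15 = 0.
Quadratic formula: z = [-(32/15) +/- sqrt((32/15)^2 - 4*(16/15))] / 2
Discriminant = 1024/225 - 64/15 = 64/225; sqrt = 8/15.
z = (-32/15 +/- 8/15) / 2 => z = -4/5 or z = -4/3.
|p1| = 4/3, |p2| = 4/5.
For BIBO stability, all poles must lie inside the unit circle (|p| < 1).
System is UNSTABLE since at least one |p| >= 1.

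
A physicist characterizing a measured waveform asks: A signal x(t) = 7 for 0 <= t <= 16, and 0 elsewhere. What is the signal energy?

Energy = integral of |x(t)|^2 dt over the signal duration
= 7^2 * 16 = 49 * 16 = 784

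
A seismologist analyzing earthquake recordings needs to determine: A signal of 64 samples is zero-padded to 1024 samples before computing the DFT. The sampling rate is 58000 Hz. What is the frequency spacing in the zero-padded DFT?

Original DFT: N = 64, resolution = f_s/N = 58000/64 = 3625/4 Hz
Zero-padded DFT: N = 1024, resolution = f_s/N = 58000/1024 = 3625/64 Hz
Zero-padding interpolates the spectrum (finer frequency grid)
but does NOT improve the true spectral resolution (ability to resolve close frequencies).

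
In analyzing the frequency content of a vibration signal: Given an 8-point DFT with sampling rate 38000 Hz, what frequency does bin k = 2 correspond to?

The frequency of DFT bin k is: f_k = k * f_s / N
f_2 = 2 * 38000 / 8 = 9500 Hz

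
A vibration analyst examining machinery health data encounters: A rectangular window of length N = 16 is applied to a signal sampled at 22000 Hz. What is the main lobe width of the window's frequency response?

For a rectangular window of length N,
the main lobe width in frequency is 2*f_s/N.
= 2*22000/16 = 2750 Hz
This determines the minimum frequency separation for resolving two sinusoids.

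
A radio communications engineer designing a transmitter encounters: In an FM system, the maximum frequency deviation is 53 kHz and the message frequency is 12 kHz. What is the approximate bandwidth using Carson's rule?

Carson's rule: BW = 2*(delta_f + f_m)
= 2*(53 + 12) kHz = 130 kHz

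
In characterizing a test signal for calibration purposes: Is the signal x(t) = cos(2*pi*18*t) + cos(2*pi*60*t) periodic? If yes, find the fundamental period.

f1 = 18 Hz, f2 = 60 Hz
Period T1 = 1/18, T2 = 1/60
Ratio T1/T2 = 60/18, which is rational.
The signal is periodic with fundamental period T = 1/GCD(18,60) = 1/6 s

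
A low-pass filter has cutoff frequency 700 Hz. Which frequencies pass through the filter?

A low-pass filter passes all frequencies below the cutoff frequency 700 Hz and attenuates higher frequencies.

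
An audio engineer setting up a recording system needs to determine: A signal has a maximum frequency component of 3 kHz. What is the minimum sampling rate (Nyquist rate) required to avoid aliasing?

By the Nyquist-Shannon sampling theorem,
the minimum sampling rate (Nyquist rate) must be at least 2 * f_max.
Nyquist rate = 2 * 3 kHz = 6 kHz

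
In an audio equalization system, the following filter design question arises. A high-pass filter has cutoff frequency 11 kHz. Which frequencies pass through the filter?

A high-pass filter passes all frequencies above the cutoff frequency 11 kHz and attenuates lower frequencies.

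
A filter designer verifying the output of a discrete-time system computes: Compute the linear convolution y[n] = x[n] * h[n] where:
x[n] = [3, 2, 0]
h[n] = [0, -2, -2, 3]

y[n] = sum_k x[k]*h[n-k]. Output length = len(x) + len(h) - 1 = 3 + 4 - 1 = 6.
y[0] = 3*0 = 0
y[1] = 2*0 + 3*-2 = -6
y[2] = 0*0 + 2*-2 + 3*-2 = -10
y[3] = 0*-2 + 2*-2 + 3*3 = 5
y[4] = 0*-2 + 2*3 = 6
y[5] = 0*3 = 0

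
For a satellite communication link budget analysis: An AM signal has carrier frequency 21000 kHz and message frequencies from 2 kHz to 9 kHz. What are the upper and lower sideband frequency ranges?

Upper sideband (USB) = fc + [fm_low, fm_high] = 21000 + [2, 9] = [21002, 21009] kHz
Lower sideband (LSB) = fc - [fm_high, fm_low] = 21000 - [9, 2] = [20991, 20998] kHz
Total occupied spectrum: 20991 kHz to 21009 kHz (plus carrier at 21000 kHz)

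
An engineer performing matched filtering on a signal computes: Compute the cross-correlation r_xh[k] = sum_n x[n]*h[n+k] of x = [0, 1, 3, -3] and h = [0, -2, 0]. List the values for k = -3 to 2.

Both sequences indexed from 0 and zero outside their support.
Lags with overlap: k = -3 to 2.
  r_xh[-3] = x[3]*h[0] = 0
  r_xh[-2] = x[2]*h[0] + x[3]*h[1] = 6
  r_xh[-1] = x[1]*h[0] + x[2]*h[1] + x[3]*h[2] = -6
  r_xh[0] = x[0]*h[0] + x[1]*h[1] + x[2]*h[2] = -2
  r_xh[1] = x[0]*h[1] + x[1]*h[2] = 0
  r_xh[2] = x[0]*h[2] = 0
r_xh = [0, 6, -6, -2, 0, 0] (for k = -3, ..., 2)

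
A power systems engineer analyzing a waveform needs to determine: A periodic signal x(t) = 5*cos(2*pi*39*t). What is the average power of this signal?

Average power of A*cos(wt) is A^2/2.
P = 5^2 / 2 = 25/2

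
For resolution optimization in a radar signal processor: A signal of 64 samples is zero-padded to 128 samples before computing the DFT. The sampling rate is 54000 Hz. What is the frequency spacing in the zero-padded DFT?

Original DFT: N = 64, resolution = f_s/N = 54000/64 = 3375/4 Hz
Zero-padded DFT: N = 128, resolution = f_s/N = 54000/128 = 3375/8 Hz
Zero-padding interpolates the spectrum (finer frequency grid)
but does NOT improve the true spectral resolution (ability to resolve close frequencies).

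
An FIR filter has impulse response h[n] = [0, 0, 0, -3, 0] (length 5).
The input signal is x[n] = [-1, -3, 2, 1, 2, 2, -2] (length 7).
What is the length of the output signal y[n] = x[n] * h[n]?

For linear convolution, the output length is:
len(y) = len(x) + len(h) - 1 = 7 + 5 - 1 = 11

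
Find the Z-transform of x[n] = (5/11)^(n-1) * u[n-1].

Time-shifting property: if X(z) = Z{x[n]}, then Z{x[n-d]} = z^(-d) * X(z)
X(z) = z/(z - 5/11) for x[n] = (5/11)^n * u[n]
Z{x[n-1]} = z^(-1) * z/(z - 5/11) = 1/(z - 5/11)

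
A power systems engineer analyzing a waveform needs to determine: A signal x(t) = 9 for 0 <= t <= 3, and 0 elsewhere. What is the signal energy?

Energy = integral of |x(t)|^2 dt over the signal duration
= 9^2 * 3 = 81 * 3 = 243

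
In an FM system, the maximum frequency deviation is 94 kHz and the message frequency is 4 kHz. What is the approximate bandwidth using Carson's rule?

Carson's rule: BW = 2*(delta_f + f_m)
= 2*(94 + 4) kHz = 196 kHz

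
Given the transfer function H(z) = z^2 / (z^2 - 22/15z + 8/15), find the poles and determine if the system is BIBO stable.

Poles are roots of the denominator: z^2 - 22/15z + 8/15 = 0.
Quadratic formula: z = [-(-22/15) +/- sqrt((-22/15)^2 - 4*(8/15))] / 2
Discriminant = 484/225 - 32/15 = 4/225; sqrt = 2/15.
z = (22/15 +/- 2/15) / 2 => z = 4/5 or z = 2/3.
|p1| = 2/3, |p2| = 4/5.
For BIBO stability, all poles must lie inside the unit circle (|p| < 1).
System is STABLE since both |p| < 1.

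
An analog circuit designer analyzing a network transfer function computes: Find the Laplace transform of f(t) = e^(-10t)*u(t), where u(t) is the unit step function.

Standard Laplace transform pair:
e^(-at)*u(t) <-> 1/(s+a)
With a = 10: L{e^(-10t)*u(t)} = 1/(s+10), ROC: Re(s) > -10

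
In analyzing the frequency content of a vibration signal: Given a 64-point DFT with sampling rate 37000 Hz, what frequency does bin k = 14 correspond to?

The frequency of DFT bin k is: f_k = k * f_s / N
f_14 = 14 * 37000 / 64 = 32375/4 Hz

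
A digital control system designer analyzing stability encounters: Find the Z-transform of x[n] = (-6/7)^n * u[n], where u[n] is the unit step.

The Z-transform of a^n * u[n] is z/(z-a) for |z| > |a|.
Here a = -6/7, so X(z) = z/(z - (-6/7)) = 7z/(7z + 6)
ROC: |z| > 6/7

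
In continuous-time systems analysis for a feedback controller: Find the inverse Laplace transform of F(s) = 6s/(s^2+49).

Standard pair: s/(s^2+w^2) <-> cos(wt)*u(t)
With k=6, w=7: f(t) = 6*cos(7t)*u(t)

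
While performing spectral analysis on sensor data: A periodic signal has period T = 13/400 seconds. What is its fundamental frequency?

The fundamental frequency is the reciprocal of the period.
f = 1/T = 1/(13/400) = 400/13 Hz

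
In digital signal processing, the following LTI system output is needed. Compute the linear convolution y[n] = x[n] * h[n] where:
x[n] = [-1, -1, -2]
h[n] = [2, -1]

y[n] = sum_k x[k]*h[n-k]. Output length = len(x) + len(h) - 1 = 3 + 2 - 1 = 4.
y[0] = -1*2 = -2
y[1] = -1*2 + -1*-1 = -1
y[2] = -2*2 + -1*-1 = -3
y[3] = -2*-1 = 2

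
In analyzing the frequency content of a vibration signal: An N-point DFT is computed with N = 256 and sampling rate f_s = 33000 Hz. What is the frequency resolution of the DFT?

DFT frequency resolution = f_s / N
= 33000 / 256 = 4125/32 Hz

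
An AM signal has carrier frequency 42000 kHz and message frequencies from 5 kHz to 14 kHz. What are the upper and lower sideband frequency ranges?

Upper sideband (USB) = fc + [fm_low, fm_high] = 42000 + [5, 14] = [42005, 42014] kHz
Lower sideband (LSB) = fc - [fm_high, fm_low] = 42000 - [14, 5] = [41986, 41995] kHz
Total occupied spectrum: 41986 kHz to 42014 kHz (plus carrier at 42000 kHz)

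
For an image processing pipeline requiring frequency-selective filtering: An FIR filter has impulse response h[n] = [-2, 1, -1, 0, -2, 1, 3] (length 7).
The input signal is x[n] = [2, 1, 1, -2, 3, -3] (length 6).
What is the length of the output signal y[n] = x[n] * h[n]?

For linear convolution, the output length is:
len(y) = len(x) + len(h) - 1 = 6 + 7 - 1 = 12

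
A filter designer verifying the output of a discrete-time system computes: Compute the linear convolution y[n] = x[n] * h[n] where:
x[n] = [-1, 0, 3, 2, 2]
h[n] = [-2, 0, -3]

y[n] = sum_k x[k]*h[n-k]. Output length = len(x) + len(h) - 1 = 5 + 3 - 1 = 7.
y[0] = -1*-2 = 2
y[1] = 0*-2 + -1*0 = 0
y[2] = 3*-2 + 0*0 + -1*-3 = -3
y[3] = 2*-2 + 3*0 + 0*-3 = -4
y[4] = 2*-2 + 2*0 + 3*-3 = -13
y[5] = 2*0 + 2*-3 = -6
y[6] = 2*-3 = -6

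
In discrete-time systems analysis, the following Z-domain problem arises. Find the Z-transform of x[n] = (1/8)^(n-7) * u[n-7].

Time-shifting property: if X(z) = Z{x[n]}, then Z{x[n-d]} = z^(-d) * X(z)
X(z) = z/(z - 1/8) for x[n] = (1/8)^n * u[n]
Z{x[n-7]} = z^(-7) * z/(z - 1/8) = z^(-6)/(z - 1/8)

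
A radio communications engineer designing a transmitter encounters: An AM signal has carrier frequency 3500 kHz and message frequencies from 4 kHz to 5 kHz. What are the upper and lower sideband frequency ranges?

Upper sideband (USB) = fc + [fm_low, fm_high] = 3500 + [4, 5] = [3504, 3505] kHz
Lower sideband (LSB) = fc - [fm_high, fm_low] = 3500 - [5, 4] = [3495, 3496] kHz
Total occupied spectrum: 3495 kHz to 3505 kHz (plus carrier at 3500 kHz)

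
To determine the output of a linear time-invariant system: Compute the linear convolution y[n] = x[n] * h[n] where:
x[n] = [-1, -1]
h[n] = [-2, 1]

y[n] = sum_k x[k]*h[n-k]. Output length = len(x) + len(h) - 1 = 2 + 2 - 1 = 3.
y[0] = -1*-2 = 2
y[1] = -1*-2 + -1*1 = 1
y[2] = -1*1 = -1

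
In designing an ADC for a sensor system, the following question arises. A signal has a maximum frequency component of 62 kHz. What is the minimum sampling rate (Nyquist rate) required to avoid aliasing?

By the Nyquist-Shannon sampling theorem,
the minimum sampling rate (Nyquist rate) must be at least 2 * f_max.
Nyquist rate = 2 * 62 kHz = 124 kHz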